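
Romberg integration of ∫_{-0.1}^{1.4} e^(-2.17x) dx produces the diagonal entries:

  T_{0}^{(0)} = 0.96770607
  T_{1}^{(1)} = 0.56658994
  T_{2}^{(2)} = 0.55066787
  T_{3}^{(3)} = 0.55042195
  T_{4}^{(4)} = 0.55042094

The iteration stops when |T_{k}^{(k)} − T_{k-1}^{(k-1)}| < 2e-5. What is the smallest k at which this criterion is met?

|T_{1}^{(1)} − T_{0}^{(0)}| = 0.40111613 ≥ 2e-5
|T_{2}^{(2)} − T_{1}^{(1)}| = 0.01592207 ≥ 2e-5
|T_{3}^{(3)} − T_{2}^{(2)}| = 0.00024592 ≥ 2e-5
|T_{4}^{(4)} − T_{3}^{(3)}| = 0.00000101 < 2e-5

k = 4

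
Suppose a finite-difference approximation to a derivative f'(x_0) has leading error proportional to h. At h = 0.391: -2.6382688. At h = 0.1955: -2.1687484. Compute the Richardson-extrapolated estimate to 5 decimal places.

The leading error scales as h; refining by a factor of 2 reduces it by 2^1 = 2.
Extrapolated value = (2·A(h/2) − A(h)) / (2 − 1)
= (2·(-2.1687484) − (-2.6382688)) / 1
= -1.6992280 / 1 = -1.6992280

-1.69923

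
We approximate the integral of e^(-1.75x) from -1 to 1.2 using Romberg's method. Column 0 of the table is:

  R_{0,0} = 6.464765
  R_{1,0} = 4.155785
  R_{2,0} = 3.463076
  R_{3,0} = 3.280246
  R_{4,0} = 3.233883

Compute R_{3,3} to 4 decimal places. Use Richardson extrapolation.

3.2184

R_{1,1} = 4.155785 + (4.155785 − 6.464765)/3 = 3.386125
R_{2,1} = 3.463076 + (3.463076 − 4.155785)/3 = 3.232173
R_{3,1} = 3.280246 + (3.280246 − 3.463076)/3 = 3.219303
R_{2,2} = 3.232173 + (3.232173 − 3.386125)/15 = 3.221910
R_{3,2} = (16·3.219303 − 3.232173) / 15 = 3.218445
R_{3,3} = (64·3.218445 − 3.221910) / 63 = 3.218390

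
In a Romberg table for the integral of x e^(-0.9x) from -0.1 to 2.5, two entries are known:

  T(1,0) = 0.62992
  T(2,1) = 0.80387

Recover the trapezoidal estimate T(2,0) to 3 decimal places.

0.760

From T(2,1) = (4·T(2,0) − T(1,0))/3, solve for T(2,0):
4·T(2,0) = 3·0.80387 + 0.62992 = 3.04153
T(2,0) = 0.76038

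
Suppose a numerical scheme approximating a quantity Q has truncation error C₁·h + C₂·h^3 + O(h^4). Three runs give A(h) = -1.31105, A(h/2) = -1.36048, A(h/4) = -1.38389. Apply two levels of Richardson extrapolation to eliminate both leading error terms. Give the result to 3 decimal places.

-1.407

First eliminate the h term (factor 2^1 = 2):
  B₁ = (2·(-1.36048) − (-1.31105))/1 = -1.40991
  B₂ = (2·(-1.38389) − (-1.36048))/1 = -1.40730
Then eliminate the h^3 term (factor 2^3 = 8):
  (8·(-1.40730) − (-1.40991))/7 = -1.40693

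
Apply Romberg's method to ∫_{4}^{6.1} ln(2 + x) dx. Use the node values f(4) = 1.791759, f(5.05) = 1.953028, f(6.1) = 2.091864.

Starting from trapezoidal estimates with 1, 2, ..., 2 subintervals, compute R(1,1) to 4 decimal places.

4.0935

R(0,0) (trapezoid, 1 panel, h=2.1000): 4.077804
R(1,0) (trapezoid, 2 panels, h=1.0500): 4.089581
R(1,1) = 4.089581 + (4.089581 − 4.077804)/3 = 4.093507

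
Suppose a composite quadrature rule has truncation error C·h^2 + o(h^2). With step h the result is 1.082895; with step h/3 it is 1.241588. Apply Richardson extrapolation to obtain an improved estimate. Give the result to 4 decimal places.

Extrapolated value = (9·A(h/3) − A(h)) / (9 − 1)
= (9·1.241588 − 1.082895) / 8
= 10.091397 / 8 = 1.261425

1.2614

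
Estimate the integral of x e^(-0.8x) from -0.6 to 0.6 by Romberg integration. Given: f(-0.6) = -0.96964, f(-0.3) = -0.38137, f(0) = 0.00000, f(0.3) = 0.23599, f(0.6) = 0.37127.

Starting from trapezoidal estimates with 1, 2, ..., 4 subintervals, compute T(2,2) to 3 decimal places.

-0.118

T(0,0) (trapezoid, 1 panel, h=1.2000): -0.35902
T(1,0) (trapezoid, 2 panels, h=0.6000): -0.17951
T(2,0) (trapezoid, 4 panels, h=0.3000): -0.13337
T(1,1) = -0.17951 + (-0.17951 − (-0.35902))/3 = -0.11967
T(2,1) = -0.13337 + (-0.13337 − (-0.17951))/3 = -0.11799
T(2,2) = -0.11799 + (-0.11799 − (-0.11967))/15 = -0.11788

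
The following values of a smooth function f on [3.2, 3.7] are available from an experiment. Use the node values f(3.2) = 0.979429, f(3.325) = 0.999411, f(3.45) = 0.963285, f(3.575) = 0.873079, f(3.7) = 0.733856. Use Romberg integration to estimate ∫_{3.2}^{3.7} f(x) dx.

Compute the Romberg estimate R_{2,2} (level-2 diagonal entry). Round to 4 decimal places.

0.4637

R_{0,0} (trapezoid, 1 panel, h=0.5000): 0.428321
R_{1,0} (trapezoid, 2 panels, h=0.2500): 0.454982
R_{2,0} (trapezoid, 4 panels, h=0.1250): 0.461552
R_{1,1} = 0.454982 + (0.454982 − 0.428321)/3 = 0.463869
R_{2,1} = 0.461552 + (0.461552 − 0.454982)/3 = 0.463742
R_{2,2} = 0.463742 + (0.463742 − 0.463869)/15 = 0.463734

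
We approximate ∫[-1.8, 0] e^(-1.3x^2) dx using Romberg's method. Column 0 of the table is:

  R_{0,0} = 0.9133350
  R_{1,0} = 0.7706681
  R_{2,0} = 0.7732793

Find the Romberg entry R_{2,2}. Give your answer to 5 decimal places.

Richardson extrapolation on the trapezoidal column (denominator 4−1=3):
R_{1,1} = 0.7706681 + (0.7706681 − 0.9133350)/3 = 0.7231125
R_{2,1} = (4·0.7732793 − 0.7706681) / 3 = 0.7741497
R_{2,2} = (16·0.7741497 − 0.7231125) / 15 = 0.7775522

0.77755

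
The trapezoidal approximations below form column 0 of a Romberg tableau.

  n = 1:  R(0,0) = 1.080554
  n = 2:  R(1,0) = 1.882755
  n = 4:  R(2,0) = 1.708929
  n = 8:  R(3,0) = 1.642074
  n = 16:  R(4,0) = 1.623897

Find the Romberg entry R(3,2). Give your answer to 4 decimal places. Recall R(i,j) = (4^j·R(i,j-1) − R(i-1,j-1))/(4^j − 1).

1.6177

R(2,1) = 1.708929 + (1.708929 − 1.882755)/3 = 1.650987
R(3,1) = (4·1.642074 − 1.708929) / 3 = 1.619789
R(3,2) = 1.619789 + (1.619789 − 1.650987)/15 = 1.617709
(Column j=1 coincides with Simpson's rule on the same nodes.)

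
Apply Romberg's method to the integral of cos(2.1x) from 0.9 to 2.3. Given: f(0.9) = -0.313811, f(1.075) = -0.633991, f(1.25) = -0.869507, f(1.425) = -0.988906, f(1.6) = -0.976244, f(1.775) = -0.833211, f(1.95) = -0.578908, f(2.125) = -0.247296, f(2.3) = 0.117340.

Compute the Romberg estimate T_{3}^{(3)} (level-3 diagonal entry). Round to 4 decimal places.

T_{0}^{(0)} (trapezoid, 1 panel, h=1.4000): -0.137530
T_{1}^{(0)} (trapezoid, 2 panels, h=0.7000): -0.752136
T_{2}^{(0)} (trapezoid, 4 panels, h=0.3500): -0.883013
T_{3}^{(0)} (trapezoid, 8 panels, h=0.1750): -0.914602
T_{1}^{(1)} = -0.752136 + (-0.752136 − (-0.137530))/3 = -0.957005
T_{2}^{(1)} = -0.883013 + (-0.883013 − (-0.752136))/3 = -0.926639
T_{3}^{(1)} = -0.914602 + (-0.914602 − (-0.883013))/3 = -0.925132
T_{2}^{(2)} = -0.926639 + (-0.926639 − (-0.957005))/15 = -0.924615
T_{3}^{(2)} = -0.925132 + (-0.925132 − (-0.926639))/15 = -0.925032
T_{3}^{(3)} = -0.925032 + (-0.925032 − (-0.924615))/63 = -0.925039

-0.9250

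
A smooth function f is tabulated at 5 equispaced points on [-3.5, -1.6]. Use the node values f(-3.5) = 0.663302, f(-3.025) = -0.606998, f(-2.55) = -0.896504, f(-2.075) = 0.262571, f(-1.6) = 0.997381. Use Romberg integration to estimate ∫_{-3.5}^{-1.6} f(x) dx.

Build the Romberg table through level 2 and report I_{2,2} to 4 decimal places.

I_{0,0} (trapezoid, 1 panel, h=1.9000): 1.577649
I_{1,0} (trapezoid, 2 panels, h=0.9500): -0.062854
I_{2,0} (trapezoid, 4 panels, h=0.4750): -0.195030
I_{1,1} = -0.062854 + (-0.062854 − 1.577649)/3 = -0.609688
I_{2,1} = -0.195030 + (-0.195030 − (-0.062854))/3 = -0.239089
I_{2,2} = -0.239089 + (-0.239089 − (-0.609688))/15 = -0.214382

-0.2144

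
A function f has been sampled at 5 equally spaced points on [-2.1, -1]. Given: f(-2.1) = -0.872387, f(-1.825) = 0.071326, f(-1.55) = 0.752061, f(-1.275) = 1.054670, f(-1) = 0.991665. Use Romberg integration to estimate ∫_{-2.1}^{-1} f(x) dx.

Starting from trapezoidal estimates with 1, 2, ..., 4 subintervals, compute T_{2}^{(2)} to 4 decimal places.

0.5609

T_{0}^{(0)} (trapezoid, 1 panel, h=1.1000): 0.065603
T_{1}^{(0)} (trapezoid, 2 panels, h=0.5500): 0.446435
T_{2}^{(0)} (trapezoid, 4 panels, h=0.2750): 0.532866
T_{1}^{(1)} = 0.446435 + (0.446435 − 0.065603)/3 = 0.573379
T_{2}^{(1)} = 0.532866 + (0.532866 − 0.446435)/3 = 0.561676
T_{2}^{(2)} = 0.561676 + (0.561676 − 0.573379)/15 = 0.560896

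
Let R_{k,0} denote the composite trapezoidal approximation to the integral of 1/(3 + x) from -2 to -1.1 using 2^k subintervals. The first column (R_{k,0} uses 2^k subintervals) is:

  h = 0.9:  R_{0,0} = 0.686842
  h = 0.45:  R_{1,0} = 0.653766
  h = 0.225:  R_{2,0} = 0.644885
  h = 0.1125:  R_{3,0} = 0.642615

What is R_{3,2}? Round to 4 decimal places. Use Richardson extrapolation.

0.6419

Richardson extrapolation on the trapezoidal column (denominator 4−1=3):
R_{2,1} = 0.644885 + (0.644885 − 0.653766)/3 = 0.641925
R_{3,1} = 0.642615 + (0.642615 − 0.644885)/3 = 0.641858
R_{3,2} = 0.641858 + (0.641858 − 0.641925)/15 = 0.641854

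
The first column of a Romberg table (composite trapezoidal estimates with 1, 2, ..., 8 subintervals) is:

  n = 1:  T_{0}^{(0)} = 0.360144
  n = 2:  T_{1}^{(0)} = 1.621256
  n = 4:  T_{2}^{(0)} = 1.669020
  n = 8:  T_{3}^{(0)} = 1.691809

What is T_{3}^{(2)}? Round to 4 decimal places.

T_{2}^{(1)} = 1.669020 + (1.669020 − 1.621256)/3 = 1.684941
T_{3}^{(1)} = (4·1.691809 − 1.669020) / 3 = 1.699405
T_{3}^{(2)} = (16·1.699405 − 1.684941) / 15 = 1.700369
(Column j=1 coincides with Simpson's rule on the same nodes.)

1.7004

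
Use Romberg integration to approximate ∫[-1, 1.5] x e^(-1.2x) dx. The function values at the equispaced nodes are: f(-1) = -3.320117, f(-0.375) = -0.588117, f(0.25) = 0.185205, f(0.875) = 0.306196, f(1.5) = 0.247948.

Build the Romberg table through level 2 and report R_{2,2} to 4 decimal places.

-0.7862

R_{0,0} (trapezoid, 1 panel, h=2.5000): -3.840211
R_{1,0} (trapezoid, 2 panels, h=1.2500): -1.688599
R_{2,0} (trapezoid, 4 panels, h=0.6250): -1.020500
R_{1,1} = -1.688599 + (-1.688599 − (-3.840211))/3 = -0.971395
R_{2,1} = -1.020500 + (-1.020500 − (-1.688599))/3 = -0.797800
R_{2,2} = -0.797800 + (-0.797800 − (-0.971395))/15 = -0.786227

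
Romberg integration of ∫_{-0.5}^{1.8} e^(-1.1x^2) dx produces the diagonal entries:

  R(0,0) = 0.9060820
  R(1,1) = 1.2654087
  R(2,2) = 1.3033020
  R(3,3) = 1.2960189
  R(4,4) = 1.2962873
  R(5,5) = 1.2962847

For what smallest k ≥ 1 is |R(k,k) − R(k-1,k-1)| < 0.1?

k = 2

|R(1,1) − R(0,0)| = 0.3593267 ≥ 0.1
|R(2,2) − R(1,1)| = 0.0378933 < 0.1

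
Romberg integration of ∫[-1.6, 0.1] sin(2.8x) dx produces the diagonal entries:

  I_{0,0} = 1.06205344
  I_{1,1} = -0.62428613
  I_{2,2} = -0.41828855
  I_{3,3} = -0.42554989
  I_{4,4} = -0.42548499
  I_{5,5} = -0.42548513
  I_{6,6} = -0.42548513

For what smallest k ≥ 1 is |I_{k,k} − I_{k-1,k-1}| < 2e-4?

|I_{1,1} − I_{0,0}| = 1.68633957 ≥ 2e-4
|I_{2,2} − I_{1,1}| = 0.20599758 ≥ 2e-4
|I_{3,3} − I_{2,2}| = 0.00726134 ≥ 2e-4
|I_{4,4} − I_{3,3}| = 0.00006490 < 2e-4

k = 4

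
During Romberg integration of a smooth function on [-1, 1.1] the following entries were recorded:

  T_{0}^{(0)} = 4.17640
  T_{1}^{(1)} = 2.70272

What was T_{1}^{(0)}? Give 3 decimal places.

3.071

From T_{1}^{(1)} = (4·T_{1}^{(0)} − T_{0}^{(0)})/3, solve for T_{1}^{(0)}:
4·T_{1}^{(0)} = 3·2.70272 + 4.17640 = 12.28456
T_{1}^{(0)} = 3.07114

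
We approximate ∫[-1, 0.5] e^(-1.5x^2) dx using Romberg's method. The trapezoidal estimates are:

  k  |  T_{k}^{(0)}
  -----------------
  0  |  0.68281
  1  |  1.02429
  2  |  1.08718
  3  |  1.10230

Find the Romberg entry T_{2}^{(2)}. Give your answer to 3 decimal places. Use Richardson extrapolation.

Richardson extrapolation on the trapezoidal column (denominator 4−1=3):
T_{1}^{(1)} = (4·1.02429 − 0.68281) / 3 = 1.13812
T_{2}^{(1)} = 1.08718 + (1.08718 − 1.02429)/3 = 1.10814
T_{2}^{(2)} = 1.10814 + (1.10814 − 1.13812)/15 = 1.10614

1.106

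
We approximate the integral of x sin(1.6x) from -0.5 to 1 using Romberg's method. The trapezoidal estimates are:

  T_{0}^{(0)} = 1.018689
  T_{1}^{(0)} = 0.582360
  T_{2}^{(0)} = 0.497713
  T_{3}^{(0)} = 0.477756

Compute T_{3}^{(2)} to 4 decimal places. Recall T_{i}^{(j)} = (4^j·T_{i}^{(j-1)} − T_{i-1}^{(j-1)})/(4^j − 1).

Richardson extrapolation on the trapezoidal column (denominator 4−1=3):
T_{2}^{(1)} = 0.497713 + (0.497713 − 0.582360)/3 = 0.469497
T_{3}^{(1)} = (4·0.477756 − 0.497713) / 3 = 0.471104
T_{3}^{(2)} = (16·0.471104 − 0.469497) / 15 = 0.471211

0.4712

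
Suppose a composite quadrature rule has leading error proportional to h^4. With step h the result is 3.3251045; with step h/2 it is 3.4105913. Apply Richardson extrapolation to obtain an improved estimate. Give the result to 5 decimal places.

3.41629

The leading error scales as h^4; refining by a factor of 2 reduces it by 2^4 = 16.
Extrapolated value = (16·A(h/2) − A(h)) / (16 − 1)
= (16·3.4105913 − 3.3251045) / 15
= 51.2443563 / 15 = 3.4162904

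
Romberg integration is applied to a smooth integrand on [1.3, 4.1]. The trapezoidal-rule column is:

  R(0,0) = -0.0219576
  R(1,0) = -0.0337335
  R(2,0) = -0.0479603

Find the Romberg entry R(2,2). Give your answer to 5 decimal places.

Richardson extrapolation on the trapezoidal column (denominator 4−1=3):
R(1,1) = (4·(-0.0337335) − (-0.0219576)) / 3 = -0.0376588
R(2,1) = -0.0479603 + (-0.0479603 − (-0.0337335))/3 = -0.0527026
R(2,2) = -0.0527026 + (-0.0527026 − (-0.0376588))/15 = -0.0537055

-0.05371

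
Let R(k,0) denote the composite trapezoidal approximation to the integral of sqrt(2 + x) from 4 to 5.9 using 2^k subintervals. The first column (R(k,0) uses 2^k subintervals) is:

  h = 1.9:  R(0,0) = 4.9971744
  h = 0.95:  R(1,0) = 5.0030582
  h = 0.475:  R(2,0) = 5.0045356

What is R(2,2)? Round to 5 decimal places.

Richardson extrapolation on the trapezoidal column (denominator 4−1=3):
R(1,1) = 5.0030582 + (5.0030582 − 4.9971744)/3 = 5.0050195
R(2,1) = (4·5.0045356 − 5.0030582) / 3 = 5.0050281
R(2,2) = 5.0050281 + (5.0050281 − 5.0050195)/15 = 5.0050287

5.00503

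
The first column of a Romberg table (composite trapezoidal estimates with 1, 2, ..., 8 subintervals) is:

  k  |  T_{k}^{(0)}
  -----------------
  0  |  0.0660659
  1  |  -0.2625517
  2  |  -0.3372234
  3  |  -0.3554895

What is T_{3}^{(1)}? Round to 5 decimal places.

-0.36158

Richardson extrapolation on the trapezoidal column (denominator 4−1=3):
T_{3}^{(1)} = -0.3554895 + (-0.3554895 − (-0.3372234))/3 = -0.3615782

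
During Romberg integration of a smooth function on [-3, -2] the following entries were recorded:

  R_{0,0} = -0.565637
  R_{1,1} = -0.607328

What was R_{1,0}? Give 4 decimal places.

From R_{1,1} = (4·R_{1,0} − R_{0,0})/3, solve for R_{1,0}:
4·R_{1,0} = 3·(-0.607328) + (-0.565637) = -2.387621
R_{1,0} = -0.596905

-0.5969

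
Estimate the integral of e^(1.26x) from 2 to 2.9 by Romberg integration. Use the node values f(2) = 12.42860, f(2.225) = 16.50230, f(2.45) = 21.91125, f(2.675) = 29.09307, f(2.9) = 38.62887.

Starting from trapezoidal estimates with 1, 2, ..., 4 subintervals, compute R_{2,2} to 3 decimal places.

20.794

R_{0,0} (trapezoid, 1 panel, h=0.9000): 22.97586
R_{1,0} (trapezoid, 2 panels, h=0.4500): 21.34799
R_{2,0} (trapezoid, 4 panels, h=0.2250): 20.93295
R_{1,1} = 21.34799 + (21.34799 − 22.97586)/3 = 20.80537
R_{2,1} = 20.93295 + (20.93295 − 21.34799)/3 = 20.79460
R_{2,2} = 20.79460 + (20.79460 − 20.80537)/15 = 20.79388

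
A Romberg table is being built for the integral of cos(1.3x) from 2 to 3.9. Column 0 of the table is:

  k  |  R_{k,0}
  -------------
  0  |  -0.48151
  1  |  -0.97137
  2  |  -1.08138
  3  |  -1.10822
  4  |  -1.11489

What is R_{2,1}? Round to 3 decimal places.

Richardson extrapolation on the trapezoidal column (denominator 4−1=3):
R_{2,1} = (4·(-1.08138) − (-0.97137)) / 3 = -1.11805

-1.118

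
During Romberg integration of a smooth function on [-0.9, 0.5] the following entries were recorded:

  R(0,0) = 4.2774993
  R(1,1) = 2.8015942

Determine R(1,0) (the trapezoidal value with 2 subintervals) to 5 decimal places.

From R(1,1) = (4·R(1,0) − R(0,0))/3, solve for R(1,0):
4·R(1,0) = 3·2.8015942 + 4.2774993 = 12.6822819
R(1,0) = 3.1705705

3.17057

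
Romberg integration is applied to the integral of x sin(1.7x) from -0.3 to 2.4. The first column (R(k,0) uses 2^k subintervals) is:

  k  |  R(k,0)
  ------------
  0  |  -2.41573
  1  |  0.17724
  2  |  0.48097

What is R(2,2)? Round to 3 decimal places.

0.552

Richardson extrapolation on the trapezoidal column (denominator 4−1=3):
R(1,1) = 0.17724 + (0.17724 − (-2.41573))/3 = 1.04156
R(2,1) = (4·0.48097 − 0.17724) / 3 = 0.58221
R(2,2) = 0.58221 + (0.58221 − 1.04156)/15 = 0.55159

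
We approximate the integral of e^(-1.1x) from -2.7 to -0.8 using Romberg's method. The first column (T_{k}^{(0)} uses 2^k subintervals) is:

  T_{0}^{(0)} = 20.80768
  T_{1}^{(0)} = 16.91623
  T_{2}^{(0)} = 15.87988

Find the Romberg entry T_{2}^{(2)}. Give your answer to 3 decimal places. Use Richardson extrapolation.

15.529

Richardson extrapolation on the trapezoidal column (denominator 4−1=3):
T_{1}^{(1)} = 16.91623 + (16.91623 − 20.80768)/3 = 15.61908
T_{2}^{(1)} = 15.87988 + (15.87988 − 16.91623)/3 = 15.53443
T_{2}^{(2)} = 15.53443 + (15.53443 − 15.61908)/15 = 15.52879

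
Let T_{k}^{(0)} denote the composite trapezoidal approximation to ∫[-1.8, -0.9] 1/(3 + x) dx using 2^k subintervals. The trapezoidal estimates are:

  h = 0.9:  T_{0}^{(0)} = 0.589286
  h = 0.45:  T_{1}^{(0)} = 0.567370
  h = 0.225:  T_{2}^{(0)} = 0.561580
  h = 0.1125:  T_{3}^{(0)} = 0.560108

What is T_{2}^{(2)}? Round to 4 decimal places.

Richardson extrapolation on the trapezoidal column (denominator 4−1=3):
T_{1}^{(1)} = 0.567370 + (0.567370 − 0.589286)/3 = 0.560065
T_{2}^{(1)} = (4·0.561580 − 0.567370) / 3 = 0.559650
T_{2}^{(2)} = (16·0.559650 − 0.560065) / 15 = 0.559622

0.5596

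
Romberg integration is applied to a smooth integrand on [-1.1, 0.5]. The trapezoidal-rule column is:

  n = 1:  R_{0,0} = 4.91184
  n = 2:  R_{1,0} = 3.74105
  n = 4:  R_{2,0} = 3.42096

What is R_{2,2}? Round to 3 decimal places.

Richardson extrapolation on the trapezoidal column (denominator 4−1=3):
R_{1,1} = (4·3.74105 − 4.91184) / 3 = 3.35079
R_{2,1} = (4·3.42096 − 3.74105) / 3 = 3.31426
R_{2,2} = (16·3.31426 − 3.35079) / 15 = 3.31182
(Column j=1 coincides with Simpson's rule on the same nodes.)

3.312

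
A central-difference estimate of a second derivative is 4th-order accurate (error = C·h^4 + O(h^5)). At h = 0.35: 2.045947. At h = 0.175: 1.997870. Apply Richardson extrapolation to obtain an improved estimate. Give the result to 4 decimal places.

1.9947

Extrapolated value = (16·A(h/2) − A(h)) / (16 − 1)
= (16·1.997870 − 2.045947) / 15
= 29.919973 / 15 = 1.994665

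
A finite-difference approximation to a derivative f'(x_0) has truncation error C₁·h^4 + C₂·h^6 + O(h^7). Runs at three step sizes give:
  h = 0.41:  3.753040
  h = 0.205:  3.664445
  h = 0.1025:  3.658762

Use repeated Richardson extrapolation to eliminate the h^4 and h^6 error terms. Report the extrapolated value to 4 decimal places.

First eliminate the h^4 term (factor 2^4 = 16):
  B₁ = (16·3.664445 − 3.753040)/15 = 3.658539
  B₂ = (16·3.658762 − 3.664445)/15 = 3.658383
Then eliminate the h^6 term (factor 2^6 = 64):
  (64·3.658383 − 3.658539)/63 = 3.658381

3.6584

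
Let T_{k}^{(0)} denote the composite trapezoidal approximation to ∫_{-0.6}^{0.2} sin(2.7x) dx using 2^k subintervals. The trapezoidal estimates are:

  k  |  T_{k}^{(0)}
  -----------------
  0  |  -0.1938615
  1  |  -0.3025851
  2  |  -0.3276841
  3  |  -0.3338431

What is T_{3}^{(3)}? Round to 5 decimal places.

-0.33589

Richardson extrapolation on the trapezoidal column (denominator 4−1=3):
T_{1}^{(1)} = -0.3025851 + (-0.3025851 − (-0.1938615))/3 = -0.3388263
T_{2}^{(1)} = (4·(-0.3276841) − (-0.3025851)) / 3 = -0.3360504
T_{3}^{(1)} = -0.3338431 + (-0.3338431 − (-0.3276841))/3 = -0.3358961
T_{2}^{(2)} = -0.3360504 + (-0.3360504 − (-0.3388263))/15 = -0.3358653
T_{3}^{(2)} = -0.3358961 + (-0.3358961 − (-0.3360504))/15 = -0.3358858
T_{3}^{(3)} = -0.3358858 + (-0.3358858 − (-0.3358653))/63 = -0.3358861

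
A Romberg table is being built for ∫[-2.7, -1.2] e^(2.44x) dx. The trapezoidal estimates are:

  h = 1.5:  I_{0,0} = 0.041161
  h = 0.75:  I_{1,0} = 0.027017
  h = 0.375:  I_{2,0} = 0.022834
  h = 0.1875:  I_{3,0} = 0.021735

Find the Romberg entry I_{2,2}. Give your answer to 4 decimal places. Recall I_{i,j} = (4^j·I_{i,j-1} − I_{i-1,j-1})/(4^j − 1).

I_{1,1} = 0.027017 + (0.027017 − 0.041161)/3 = 0.022302
I_{2,1} = (4·0.022834 − 0.027017) / 3 = 0.021440
I_{2,2} = 0.021440 + (0.021440 − 0.022302)/15 = 0.021383

0.0214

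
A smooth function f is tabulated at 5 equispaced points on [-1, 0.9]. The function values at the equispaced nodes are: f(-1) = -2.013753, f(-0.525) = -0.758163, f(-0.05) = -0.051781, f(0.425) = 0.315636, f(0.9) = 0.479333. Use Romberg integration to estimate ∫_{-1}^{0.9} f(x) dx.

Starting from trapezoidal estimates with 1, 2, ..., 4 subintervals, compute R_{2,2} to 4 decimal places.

-0.5388

R_{0,0} (trapezoid, 1 panel, h=1.9000): -1.457699
R_{1,0} (trapezoid, 2 panels, h=0.9500): -0.778041
R_{2,0} (trapezoid, 4 panels, h=0.4750): -0.599221
R_{1,1} = -0.778041 + (-0.778041 − (-1.457699))/3 = -0.551488
R_{2,1} = -0.599221 + (-0.599221 − (-0.778041))/3 = -0.539614
R_{2,2} = -0.539614 + (-0.539614 − (-0.551488))/15 = -0.538822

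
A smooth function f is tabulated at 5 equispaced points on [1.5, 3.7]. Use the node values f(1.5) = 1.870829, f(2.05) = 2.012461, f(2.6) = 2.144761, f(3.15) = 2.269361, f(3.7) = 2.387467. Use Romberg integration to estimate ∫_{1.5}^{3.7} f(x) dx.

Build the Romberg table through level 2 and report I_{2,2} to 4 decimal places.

I_{0,0} (trapezoid, 1 panel, h=2.2000): 4.684126
I_{1,0} (trapezoid, 2 panels, h=1.1000): 4.701300
I_{2,0} (trapezoid, 4 panels, h=0.5500): 4.705652
I_{1,1} = 4.701300 + (4.701300 − 4.684126)/3 = 4.707025
I_{2,1} = 4.705652 + (4.705652 − 4.701300)/3 = 4.707103
I_{2,2} = 4.707103 + (4.707103 − 4.707025)/15 = 4.707108

4.7071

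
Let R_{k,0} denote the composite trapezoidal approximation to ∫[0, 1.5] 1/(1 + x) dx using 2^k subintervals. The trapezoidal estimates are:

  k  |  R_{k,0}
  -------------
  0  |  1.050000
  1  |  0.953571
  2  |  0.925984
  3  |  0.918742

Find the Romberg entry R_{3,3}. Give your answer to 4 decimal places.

R_{1,1} = 0.953571 + (0.953571 − 1.050000)/3 = 0.921428
R_{2,1} = (4·0.925984 − 0.953571) / 3 = 0.916788
R_{3,1} = 0.918742 + (0.918742 − 0.925984)/3 = 0.916328
R_{2,2} = (16·0.916788 − 0.921428) / 15 = 0.916479
R_{3,2} = (16·0.916328 − 0.916788) / 15 = 0.916297
R_{3,3} = (64·0.916297 − 0.916479) / 63 = 0.916294

0.9163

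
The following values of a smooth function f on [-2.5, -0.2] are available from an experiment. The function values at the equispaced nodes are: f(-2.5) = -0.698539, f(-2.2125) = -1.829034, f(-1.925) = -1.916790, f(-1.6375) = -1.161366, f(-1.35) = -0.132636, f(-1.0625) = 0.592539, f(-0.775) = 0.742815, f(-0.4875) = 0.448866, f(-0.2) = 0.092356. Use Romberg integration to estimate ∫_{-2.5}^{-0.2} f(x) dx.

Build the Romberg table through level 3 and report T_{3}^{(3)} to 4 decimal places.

-1.0540

T_{0}^{(0)} (trapezoid, 1 panel, h=2.3000): -0.697110
T_{1}^{(0)} (trapezoid, 2 panels, h=1.1500): -0.501087
T_{2}^{(0)} (trapezoid, 4 panels, h=0.5750): -0.925579
T_{3}^{(0)} (trapezoid, 8 panels, h=0.2875): -1.023126
T_{1}^{(1)} = -0.501087 + (-0.501087 − (-0.697110))/3 = -0.435746
T_{2}^{(1)} = -0.925579 + (-0.925579 − (-0.501087))/3 = -1.067076
T_{3}^{(1)} = -1.023126 + (-1.023126 − (-0.925579))/3 = -1.055642
T_{2}^{(2)} = -1.067076 + (-1.067076 − (-0.435746))/15 = -1.109165
T_{3}^{(2)} = -1.055642 + (-1.055642 − (-1.067076))/15 = -1.054880
T_{3}^{(3)} = -1.054880 + (-1.054880 − (-1.109165))/63 = -1.054018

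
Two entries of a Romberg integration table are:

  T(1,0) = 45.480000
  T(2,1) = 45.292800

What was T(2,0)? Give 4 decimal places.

45.3396

From T(2,1) = (4·T(2,0) − T(1,0))/3, solve for T(2,0):
4·T(2,0) = 3·45.292800 + 45.480000 = 181.358400
T(2,0) = 45.339600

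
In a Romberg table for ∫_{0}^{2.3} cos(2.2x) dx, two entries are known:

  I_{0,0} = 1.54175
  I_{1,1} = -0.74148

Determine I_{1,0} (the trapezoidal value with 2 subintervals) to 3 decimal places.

-0.171

From I_{1,1} = (4·I_{1,0} − I_{0,0})/3, solve for I_{1,0}:
4·I_{1,0} = 3·(-0.74148) + 1.54175 = -0.68269
I_{1,0} = -0.17067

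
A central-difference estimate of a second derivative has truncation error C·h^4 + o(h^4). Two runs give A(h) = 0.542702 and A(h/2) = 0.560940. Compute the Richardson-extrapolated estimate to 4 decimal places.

Extrapolated value = (16·A(h/2) − A(h)) / (16 − 1)
= (16·0.560940 − 0.542702) / 15
= 8.432338 / 15 = 0.562156

0.5622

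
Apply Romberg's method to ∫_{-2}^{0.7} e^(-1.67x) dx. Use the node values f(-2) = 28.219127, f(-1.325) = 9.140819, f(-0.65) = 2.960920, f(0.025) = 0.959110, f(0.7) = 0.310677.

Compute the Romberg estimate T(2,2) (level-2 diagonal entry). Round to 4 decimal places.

T(0,0) (trapezoid, 1 panel, h=2.7000): 38.515235
T(1,0) (trapezoid, 2 panels, h=1.3500): 23.254860
T(2,0) (trapezoid, 4 panels, h=0.6750): 18.444882
T(1,1) = 23.254860 + (23.254860 − 38.515235)/3 = 18.168068
T(2,1) = 18.444882 + (18.444882 − 23.254860)/3 = 16.841556
T(2,2) = 16.841556 + (16.841556 − 18.168068)/15 = 16.753122

16.7531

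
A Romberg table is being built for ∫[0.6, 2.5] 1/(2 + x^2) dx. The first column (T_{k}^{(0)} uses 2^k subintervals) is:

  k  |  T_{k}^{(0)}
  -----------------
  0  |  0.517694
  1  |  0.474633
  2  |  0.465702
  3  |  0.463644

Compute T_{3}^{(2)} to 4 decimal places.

Richardson extrapolation on the trapezoidal column (denominator 4−1=3):
T_{2}^{(1)} = (4·0.465702 − 0.474633) / 3 = 0.462725
T_{3}^{(1)} = (4·0.463644 − 0.465702) / 3 = 0.462958
T_{3}^{(2)} = 0.462958 + (0.462958 − 0.462725)/15 = 0.462974
(Column j=1 coincides with Simpson's rule on the same nodes.)

0.4630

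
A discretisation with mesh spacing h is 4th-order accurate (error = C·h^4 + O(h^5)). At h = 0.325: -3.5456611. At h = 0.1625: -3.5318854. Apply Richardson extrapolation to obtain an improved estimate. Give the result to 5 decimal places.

-3.53097

The leading error scales as h^4; refining by a factor of 2 reduces it by 2^4 = 16.
Extrapolated value = (16·A(h/2) − A(h)) / (16 − 1)
= (16·(-3.5318854) − (-3.5456611)) / 15
= -52.9645053 / 15 = -3.5309670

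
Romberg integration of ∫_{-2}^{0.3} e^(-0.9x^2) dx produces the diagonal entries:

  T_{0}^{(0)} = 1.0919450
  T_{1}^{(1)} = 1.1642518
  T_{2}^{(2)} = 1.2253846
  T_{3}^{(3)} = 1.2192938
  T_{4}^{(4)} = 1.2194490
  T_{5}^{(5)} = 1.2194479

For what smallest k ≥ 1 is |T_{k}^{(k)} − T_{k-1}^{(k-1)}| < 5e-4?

|T_{1}^{(1)} − T_{0}^{(0)}| = 0.0723068 ≥ 5e-4
|T_{2}^{(2)} − T_{1}^{(1)}| = 0.0611328 ≥ 5e-4
|T_{3}^{(3)} − T_{2}^{(2)}| = 0.0060908 ≥ 5e-4
|T_{4}^{(4)} − T_{3}^{(3)}| = 0.0001552 < 5e-4

k = 4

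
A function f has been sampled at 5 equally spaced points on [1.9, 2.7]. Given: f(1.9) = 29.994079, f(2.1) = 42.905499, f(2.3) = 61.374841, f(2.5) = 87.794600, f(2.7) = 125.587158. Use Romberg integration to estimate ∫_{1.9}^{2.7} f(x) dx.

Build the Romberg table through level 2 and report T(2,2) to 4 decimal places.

53.4042

T(0,0) (trapezoid, 1 panel, h=0.8000): 62.232495
T(1,0) (trapezoid, 2 panels, h=0.4000): 55.666184
T(2,0) (trapezoid, 4 panels, h=0.2000): 53.973112
T(1,1) = 55.666184 + (55.666184 − 62.232495)/3 = 53.477414
T(2,1) = 53.973112 + (53.973112 − 55.666184)/3 = 53.408755
T(2,2) = 53.408755 + (53.408755 − 53.477414)/15 = 53.404178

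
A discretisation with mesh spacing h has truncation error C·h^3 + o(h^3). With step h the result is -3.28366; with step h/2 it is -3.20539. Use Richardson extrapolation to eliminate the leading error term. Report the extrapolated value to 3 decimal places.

-3.194

The leading error scales as h^3; refining by a factor of 2 reduces it by 2^3 = 8.
Extrapolated value = (8·A(h/2) − A(h)) / (8 − 1)
= (8·(-3.20539) − (-3.28366)) / 7
= -22.35946 / 7 = -3.19421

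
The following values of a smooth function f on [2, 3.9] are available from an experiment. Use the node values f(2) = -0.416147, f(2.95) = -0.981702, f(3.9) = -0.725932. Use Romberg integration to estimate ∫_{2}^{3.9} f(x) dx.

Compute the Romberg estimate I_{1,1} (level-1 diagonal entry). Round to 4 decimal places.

I_{0,0} (trapezoid, 1 panel, h=1.9000): -1.084975
I_{1,0} (trapezoid, 2 panels, h=0.9500): -1.475104
I_{1,1} = -1.475104 + (-1.475104 − (-1.084975))/3 = -1.605147

-1.6051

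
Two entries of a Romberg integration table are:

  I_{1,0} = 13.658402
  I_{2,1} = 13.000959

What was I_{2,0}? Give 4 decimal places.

From I_{2,1} = (4·I_{2,0} − I_{1,0})/3, solve for I_{2,0}:
4·I_{2,0} = 3·13.000959 + 13.658402 = 52.661279
I_{2,0} = 13.165320

13.1653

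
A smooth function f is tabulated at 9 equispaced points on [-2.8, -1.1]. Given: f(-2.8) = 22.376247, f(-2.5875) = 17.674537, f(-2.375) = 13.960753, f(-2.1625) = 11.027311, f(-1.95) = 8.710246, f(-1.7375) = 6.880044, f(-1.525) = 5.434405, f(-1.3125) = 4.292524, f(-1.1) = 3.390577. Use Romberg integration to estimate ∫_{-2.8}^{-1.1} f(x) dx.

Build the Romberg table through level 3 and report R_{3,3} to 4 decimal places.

R_{0,0} (trapezoid, 1 panel, h=1.7000): 21.901800
R_{1,0} (trapezoid, 2 panels, h=0.8500): 18.354609
R_{2,0} (trapezoid, 4 panels, h=0.4250): 17.420247
R_{3,0} (trapezoid, 8 panels, h=0.2125): 17.183437
R_{1,1} = 18.354609 + (18.354609 − 21.901800)/3 = 17.172212
R_{2,1} = 17.420247 + (17.420247 − 18.354609)/3 = 17.108793
R_{3,1} = 17.183437 + (17.183437 − 17.420247)/3 = 17.104500
R_{2,2} = 17.108793 + (17.108793 − 17.172212)/15 = 17.104565
R_{3,2} = 17.104500 + (17.104500 − 17.108793)/15 = 17.104214
R_{3,3} = 17.104214 + (17.104214 − 17.104565)/63 = 17.104208

17.1042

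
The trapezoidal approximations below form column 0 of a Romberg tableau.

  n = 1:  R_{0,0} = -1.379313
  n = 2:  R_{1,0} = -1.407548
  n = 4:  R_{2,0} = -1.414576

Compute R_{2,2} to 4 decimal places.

R_{1,1} = (4·(-1.407548) − (-1.379313)) / 3 = -1.416960
R_{2,1} = (4·(-1.414576) − (-1.407548)) / 3 = -1.416919
R_{2,2} = -1.416919 + (-1.416919 − (-1.416960))/15 = -1.416916

-1.4169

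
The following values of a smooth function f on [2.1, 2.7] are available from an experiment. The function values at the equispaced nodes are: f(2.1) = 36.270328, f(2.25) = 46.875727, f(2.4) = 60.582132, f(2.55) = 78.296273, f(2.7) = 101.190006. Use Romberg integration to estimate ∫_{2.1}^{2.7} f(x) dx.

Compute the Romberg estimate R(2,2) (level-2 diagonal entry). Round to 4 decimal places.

37.9647

R(0,0) (trapezoid, 1 panel, h=0.6000): 41.238100
R(1,0) (trapezoid, 2 panels, h=0.3000): 38.793690
R(2,0) (trapezoid, 4 panels, h=0.1500): 38.172645
R(1,1) = 38.793690 + (38.793690 − 41.238100)/3 = 37.978887
R(2,1) = 38.172645 + (38.172645 − 38.793690)/3 = 37.965630
R(2,2) = 37.965630 + (37.965630 − 37.978887)/15 = 37.964746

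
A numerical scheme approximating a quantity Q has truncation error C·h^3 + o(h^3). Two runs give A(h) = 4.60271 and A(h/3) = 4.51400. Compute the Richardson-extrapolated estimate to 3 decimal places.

4.511

The leading error scales as h^3; refining by a factor of 3 reduces it by 3^3 = 27.
Extrapolated value = (27·A(h/3) − A(h)) / (27 − 1)
= (27·4.51400 − 4.60271) / 26
= 117.27529 / 26 = 4.51059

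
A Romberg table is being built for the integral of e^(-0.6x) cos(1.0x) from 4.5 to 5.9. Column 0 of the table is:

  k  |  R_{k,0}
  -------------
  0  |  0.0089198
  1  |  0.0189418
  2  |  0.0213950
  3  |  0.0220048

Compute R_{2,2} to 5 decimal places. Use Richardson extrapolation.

R_{1,1} = 0.0189418 + (0.0189418 − 0.0089198)/3 = 0.0222825
R_{2,1} = 0.0213950 + (0.0213950 − 0.0189418)/3 = 0.0222127
R_{2,2} = 0.0222127 + (0.0222127 − 0.0222825)/15 = 0.0222080

0.02221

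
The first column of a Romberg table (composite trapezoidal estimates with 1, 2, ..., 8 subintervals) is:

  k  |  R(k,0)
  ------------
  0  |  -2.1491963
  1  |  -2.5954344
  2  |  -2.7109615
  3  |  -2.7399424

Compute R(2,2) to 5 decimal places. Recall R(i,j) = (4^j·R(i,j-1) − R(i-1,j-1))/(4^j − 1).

Richardson extrapolation on the trapezoidal column (denominator 4−1=3):
R(1,1) = -2.5954344 + (-2.5954344 − (-2.1491963))/3 = -2.7441804
R(2,1) = (4·(-2.7109615) − (-2.5954344)) / 3 = -2.7494705
R(2,2) = -2.7494705 + (-2.7494705 − (-2.7441804))/15 = -2.7498232
(Column j=1 coincides with Simpson's rule on the same nodes.)

-2.74982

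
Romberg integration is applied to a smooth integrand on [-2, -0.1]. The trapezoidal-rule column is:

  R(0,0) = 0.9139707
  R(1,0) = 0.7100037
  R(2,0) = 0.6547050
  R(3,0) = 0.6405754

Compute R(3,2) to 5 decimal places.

Richardson extrapolation on the trapezoidal column (denominator 4−1=3):
R(2,1) = (4·0.6547050 − 0.7100037) / 3 = 0.6362721
R(3,1) = (4·0.6405754 − 0.6547050) / 3 = 0.6358655
R(3,2) = 0.6358655 + (0.6358655 − 0.6362721)/15 = 0.6358384

0.63584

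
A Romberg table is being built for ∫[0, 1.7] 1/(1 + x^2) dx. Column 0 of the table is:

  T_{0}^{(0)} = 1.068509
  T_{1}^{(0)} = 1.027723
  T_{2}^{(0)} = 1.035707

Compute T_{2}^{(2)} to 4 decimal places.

1.0400

Richardson extrapolation on the trapezoidal column (denominator 4−1=3):
T_{1}^{(1)} = 1.027723 + (1.027723 − 1.068509)/3 = 1.014128
T_{2}^{(1)} = (4·1.035707 − 1.027723) / 3 = 1.038368
T_{2}^{(2)} = (16·1.038368 − 1.014128) / 15 = 1.039984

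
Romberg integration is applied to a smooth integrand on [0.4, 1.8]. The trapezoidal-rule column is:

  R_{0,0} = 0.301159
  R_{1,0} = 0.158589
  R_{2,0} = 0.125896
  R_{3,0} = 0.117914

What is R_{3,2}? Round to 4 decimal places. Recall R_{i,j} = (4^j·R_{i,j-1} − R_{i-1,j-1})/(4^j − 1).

Richardson extrapolation on the trapezoidal column (denominator 4−1=3):
R_{2,1} = (4·0.125896 − 0.158589) / 3 = 0.114998
R_{3,1} = 0.117914 + (0.117914 − 0.125896)/3 = 0.115253
R_{3,2} = 0.115253 + (0.115253 − 0.114998)/15 = 0.115270

0.1153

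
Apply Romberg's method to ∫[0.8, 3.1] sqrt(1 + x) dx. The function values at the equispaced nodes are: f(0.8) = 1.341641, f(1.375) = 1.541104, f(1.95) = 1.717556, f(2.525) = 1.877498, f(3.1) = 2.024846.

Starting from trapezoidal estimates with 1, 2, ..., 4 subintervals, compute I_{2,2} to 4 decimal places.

3.9246

I_{0,0} (trapezoid, 1 panel, h=2.3000): 3.871460
I_{1,0} (trapezoid, 2 panels, h=1.1500): 3.910919
I_{2,0} (trapezoid, 4 panels, h=0.5750): 3.921156
I_{1,1} = 3.910919 + (3.910919 − 3.871460)/3 = 3.924072
I_{2,1} = 3.921156 + (3.921156 − 3.910919)/3 = 3.924568
I_{2,2} = 3.924568 + (3.924568 − 3.924072)/15 = 3.924601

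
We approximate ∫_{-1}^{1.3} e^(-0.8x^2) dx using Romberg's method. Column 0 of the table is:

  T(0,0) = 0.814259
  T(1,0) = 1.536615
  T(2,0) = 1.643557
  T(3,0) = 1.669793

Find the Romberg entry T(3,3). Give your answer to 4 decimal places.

Richardson extrapolation on the trapezoidal column (denominator 4−1=3):
T(1,1) = 1.536615 + (1.536615 − 0.814259)/3 = 1.777400
T(2,1) = 1.643557 + (1.643557 − 1.536615)/3 = 1.679204
T(3,1) = 1.669793 + (1.669793 − 1.643557)/3 = 1.678538
T(2,2) = (16·1.679204 − 1.777400) / 15 = 1.672658
T(3,2) = (16·1.678538 − 1.679204) / 15 = 1.678494
T(3,3) = 1.678494 + (1.678494 − 1.672658)/63 = 1.678587

1.6786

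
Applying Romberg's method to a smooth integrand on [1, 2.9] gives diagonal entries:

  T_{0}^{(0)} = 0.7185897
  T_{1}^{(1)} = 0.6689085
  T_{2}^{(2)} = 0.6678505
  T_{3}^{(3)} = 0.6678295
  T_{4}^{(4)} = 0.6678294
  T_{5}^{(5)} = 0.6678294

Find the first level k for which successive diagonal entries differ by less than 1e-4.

|T_{1}^{(1)} − T_{0}^{(0)}| = 0.0496812 ≥ 1e-4
|T_{2}^{(2)} − T_{1}^{(1)}| = 0.0010580 ≥ 1e-4
|T_{3}^{(3)} − T_{2}^{(2)}| = 0.0000210 < 1e-4

k = 3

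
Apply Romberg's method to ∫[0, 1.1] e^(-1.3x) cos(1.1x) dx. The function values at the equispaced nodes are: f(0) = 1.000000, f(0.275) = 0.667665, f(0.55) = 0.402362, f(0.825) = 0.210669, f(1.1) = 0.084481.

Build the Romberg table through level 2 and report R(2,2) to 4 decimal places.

R(0,0) (trapezoid, 1 panel, h=1.1000): 0.596465
R(1,0) (trapezoid, 2 panels, h=0.5500): 0.519531
R(2,0) (trapezoid, 4 panels, h=0.2750): 0.501308
R(1,1) = 0.519531 + (0.519531 − 0.596465)/3 = 0.493886
R(2,1) = 0.501308 + (0.501308 − 0.519531)/3 = 0.495234
R(2,2) = 0.495234 + (0.495234 − 0.493886)/15 = 0.495324

0.4953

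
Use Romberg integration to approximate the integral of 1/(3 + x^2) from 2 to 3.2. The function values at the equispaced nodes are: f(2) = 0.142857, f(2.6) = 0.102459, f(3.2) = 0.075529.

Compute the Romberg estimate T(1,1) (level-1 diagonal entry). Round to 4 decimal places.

0.1256

T(0,0) (trapezoid, 1 panel, h=1.2000): 0.131032
T(1,0) (trapezoid, 2 panels, h=0.6000): 0.126991
T(1,1) = 0.126991 + (0.126991 − 0.131032)/3 = 0.125644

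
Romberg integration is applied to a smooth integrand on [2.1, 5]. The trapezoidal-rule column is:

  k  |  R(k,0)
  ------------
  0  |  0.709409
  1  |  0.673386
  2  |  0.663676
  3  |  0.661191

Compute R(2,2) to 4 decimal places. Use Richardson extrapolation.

0.6604

Richardson extrapolation on the trapezoidal column (denominator 4−1=3):
R(1,1) = (4·0.673386 − 0.709409) / 3 = 0.661378
R(2,1) = 0.663676 + (0.663676 − 0.673386)/3 = 0.660439
R(2,2) = 0.660439 + (0.660439 − 0.661378)/15 = 0.660376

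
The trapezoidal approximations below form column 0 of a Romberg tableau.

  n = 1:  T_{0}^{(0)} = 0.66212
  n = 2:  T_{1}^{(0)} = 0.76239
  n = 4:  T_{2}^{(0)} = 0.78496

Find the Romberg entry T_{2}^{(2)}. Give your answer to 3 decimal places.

0.792

Richardson extrapolation on the trapezoidal column (denominator 4−1=3):
T_{1}^{(1)} = 0.76239 + (0.76239 − 0.66212)/3 = 0.79581
T_{2}^{(1)} = 0.78496 + (0.78496 − 0.76239)/3 = 0.79248
T_{2}^{(2)} = (16·0.79248 − 0.79581) / 15 = 0.79226
(Column j=1 coincides with Simpson's rule on the same nodes.)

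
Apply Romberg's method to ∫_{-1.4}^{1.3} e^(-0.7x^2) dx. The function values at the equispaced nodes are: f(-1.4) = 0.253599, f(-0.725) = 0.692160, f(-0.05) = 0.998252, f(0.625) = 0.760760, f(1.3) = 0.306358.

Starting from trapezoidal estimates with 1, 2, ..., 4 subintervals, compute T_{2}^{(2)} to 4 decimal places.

1.8718

T_{0}^{(0)} (trapezoid, 1 panel, h=2.7000): 0.755942
T_{1}^{(0)} (trapezoid, 2 panels, h=1.3500): 1.725611
T_{2}^{(0)} (trapezoid, 4 panels, h=0.6750): 1.843527
T_{1}^{(1)} = 1.725611 + (1.725611 − 0.755942)/3 = 2.048834
T_{2}^{(1)} = 1.843527 + (1.843527 − 1.725611)/3 = 1.882832
T_{2}^{(2)} = 1.882832 + (1.882832 − 2.048834)/15 = 1.871765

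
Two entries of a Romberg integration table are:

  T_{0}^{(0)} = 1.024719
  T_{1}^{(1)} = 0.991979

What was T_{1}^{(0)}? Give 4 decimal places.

From T_{1}^{(1)} = (4·T_{1}^{(0)} − T_{0}^{(0)})/3, solve for T_{1}^{(0)}:
4·T_{1}^{(0)} = 3·0.991979 + 1.024719 = 4.000656
T_{1}^{(0)} = 1.000164

1.0002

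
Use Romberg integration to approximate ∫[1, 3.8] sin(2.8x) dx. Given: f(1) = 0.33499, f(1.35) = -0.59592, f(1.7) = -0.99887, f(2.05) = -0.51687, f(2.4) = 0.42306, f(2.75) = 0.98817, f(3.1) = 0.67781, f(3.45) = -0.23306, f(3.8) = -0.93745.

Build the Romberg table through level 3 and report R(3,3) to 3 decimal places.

R(0,0) (trapezoid, 1 panel, h=2.8000): -0.84344
R(1,0) (trapezoid, 2 panels, h=1.4000): 0.17056
R(2,0) (trapezoid, 4 panels, h=0.7000): -0.13946
R(3,0) (trapezoid, 8 panels, h=0.3500): -0.19492
R(1,1) = 0.17056 + (0.17056 − (-0.84344))/3 = 0.50856
R(2,1) = -0.13946 + (-0.13946 − 0.17056)/3 = -0.24280
R(3,1) = -0.19492 + (-0.19492 − (-0.13946))/3 = -0.21341
R(2,2) = -0.24280 + (-0.24280 − 0.50856)/15 = -0.29289
R(3,2) = -0.21341 + (-0.21341 − (-0.24280))/15 = -0.21145
R(3,3) = -0.21145 + (-0.21145 − (-0.29289))/63 = -0.21016

-0.210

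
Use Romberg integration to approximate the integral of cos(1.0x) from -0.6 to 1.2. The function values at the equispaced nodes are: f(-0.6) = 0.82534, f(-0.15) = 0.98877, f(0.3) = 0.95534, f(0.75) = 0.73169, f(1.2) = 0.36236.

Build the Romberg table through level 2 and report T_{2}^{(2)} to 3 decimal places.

T_{0}^{(0)} (trapezoid, 1 panel, h=1.8000): 1.06893
T_{1}^{(0)} (trapezoid, 2 panels, h=0.9000): 1.39427
T_{2}^{(0)} (trapezoid, 4 panels, h=0.4500): 1.47134
T_{1}^{(1)} = 1.39427 + (1.39427 − 1.06893)/3 = 1.50272
T_{2}^{(1)} = 1.47134 + (1.47134 − 1.39427)/3 = 1.49703
T_{2}^{(2)} = 1.49703 + (1.49703 − 1.50272)/15 = 1.49665

1.497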